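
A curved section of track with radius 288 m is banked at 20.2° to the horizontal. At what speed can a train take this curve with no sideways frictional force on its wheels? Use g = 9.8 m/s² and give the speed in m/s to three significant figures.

On a frictionless banked curve, N sinθ = mv²/r and N cosθ = mg, so tanθ = v²/(rg).
v = √(r g tanθ) = √(288 × 9.8 × tan 20.2°) = √(288 × 9.8 × 0.3679) = √1038 = 32.22 m/s.

32.2 m/s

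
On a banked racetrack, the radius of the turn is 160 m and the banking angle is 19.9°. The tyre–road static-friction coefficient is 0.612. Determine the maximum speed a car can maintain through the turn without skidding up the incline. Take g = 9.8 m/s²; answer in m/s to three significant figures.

At the maximum speed, friction acts down the slope at its limiting value f = μN. Radially (horizontal, toward centre): N sinθ + μN cosθ = mv²/r. Vertically: N cosθ − μN sinθ = mg.
Dividing: v² = r g (sinθ + μcosθ)/(cosθ − μsinθ).
sinθ + μcosθ = 0.3404 + 0.612×0.9403 = 0.9158; cosθ − μsinθ = 0.9403 − 0.612×0.3404 = 0.7320.
v² = 160 × 9.8 × 0.9158/0.7320 = 1962 m²/s², so v = 44.29 m/s.

44.3 m/s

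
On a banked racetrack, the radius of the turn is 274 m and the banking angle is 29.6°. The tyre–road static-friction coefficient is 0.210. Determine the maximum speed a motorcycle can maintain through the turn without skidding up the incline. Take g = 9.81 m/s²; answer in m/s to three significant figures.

48.7 m/s

At the maximum speed, friction acts down the slope at its limiting value f = μN. Radially (horizontal, toward centre): N sinθ + μN cosθ = mv²/r. Vertically: N cosθ − μN sinθ = mg.
Dividing: v² = r g (sinθ + μcosθ)/(cosθ − μsinθ).
sinθ + μcosθ = 0.4939 + 0.210×0.8695 = 0.6765; cosθ − μsinθ = 0.8695 − 0.210×0.4939 = 0.7658.
v² = 274 × 9.81 × 0.6765/0.7658 = 2375 m²/s², so v = 48.73 m/s.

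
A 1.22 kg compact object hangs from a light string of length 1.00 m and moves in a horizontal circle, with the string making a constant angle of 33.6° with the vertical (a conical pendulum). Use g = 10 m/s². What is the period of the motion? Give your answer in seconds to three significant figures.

1.81 s

r = L sinθ = 0.5534 m. From T sinθ = mω²r and T cosθ = mg: tanθ = ω²r/g, so ω² = g tanθ / r = g/(L cosθ).
ω = √(g/(L cosθ)) = √(10.0/(1.00 × 0.8329)) = √12.01 = 3.465 rad/s.
Period = 2π/ω = 1.813 s.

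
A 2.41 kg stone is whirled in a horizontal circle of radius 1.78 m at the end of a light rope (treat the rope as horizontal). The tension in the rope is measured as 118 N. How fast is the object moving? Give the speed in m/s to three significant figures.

9.34 m/s

T = m v²/r ⇒ v = √(T r / m) = √(118 × 1.78 / 2.41) = √87.15 = 9.336 m/s.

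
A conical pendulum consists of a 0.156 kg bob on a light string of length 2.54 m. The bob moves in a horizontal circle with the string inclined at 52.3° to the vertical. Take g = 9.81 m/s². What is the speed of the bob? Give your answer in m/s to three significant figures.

5.05 m/s

The radius of the circle is r = L sinθ = 2.54 × sin 52.3° = 2.010 m.
Horizontally T sinθ = mv²/r and vertically T cosθ = mg, so tanθ = v²/(rg).
v = √(r g tanθ) = √(2.010 × 9.81 × 1.294) = √25.51 = 5.051 m/s.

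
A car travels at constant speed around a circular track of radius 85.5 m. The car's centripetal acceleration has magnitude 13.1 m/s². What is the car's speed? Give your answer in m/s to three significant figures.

33.5 m/s

a_c = v²/r ⇒ v = √(a_c · r) = √(13.1 × 85.5) = √1120 = 33.47 m/s.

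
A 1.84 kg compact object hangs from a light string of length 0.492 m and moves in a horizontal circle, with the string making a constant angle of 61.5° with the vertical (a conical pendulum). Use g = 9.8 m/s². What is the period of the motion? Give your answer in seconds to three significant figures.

r = L sinθ = 0.4324 m. From T sinθ = mω²r and T cosθ = mg: tanθ = ω²r/g, so ω² = g tanθ / r = g/(L cosθ).
ω = √(g/(L cosθ)) = √(9.8/(0.492 × 0.4772)) = √41.74 = 6.461 rad/s.
Period = 2π/ω = 0.9725 s.

0.972 s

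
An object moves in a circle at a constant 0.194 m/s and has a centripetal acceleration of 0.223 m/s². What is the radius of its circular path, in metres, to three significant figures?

a_c = v²/r ⇒ r = v²/a_c = (0.194)²/0.223 = 0.03764/0.223 = 0.1688 m.

0.169 m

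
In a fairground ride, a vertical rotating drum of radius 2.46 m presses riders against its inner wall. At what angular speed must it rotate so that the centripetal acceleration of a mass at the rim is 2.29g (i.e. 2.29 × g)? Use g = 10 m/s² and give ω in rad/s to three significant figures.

Centripetal acceleration a_c = ω²r. Setting ω²r = 2.29g:
ω = √(2.29g / r) = √(2.29 × 10.0 / 2.46) = √9.309 = 3.051 rad/s.

3.05 rad/s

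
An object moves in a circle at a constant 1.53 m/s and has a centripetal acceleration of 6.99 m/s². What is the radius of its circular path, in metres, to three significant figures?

a_c = v²/r ⇒ r = v²/a_c = (1.53)²/6.99 = 2.341/6.99 = 0.3349 m.

0.335 m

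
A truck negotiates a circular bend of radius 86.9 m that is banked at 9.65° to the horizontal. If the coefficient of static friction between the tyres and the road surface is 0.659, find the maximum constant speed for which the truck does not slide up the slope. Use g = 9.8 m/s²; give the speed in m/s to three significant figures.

At the maximum speed, friction acts down the slope at its limiting value f = μN. Radially (horizontal, toward centre): N sinθ + μN cosθ = mv²/r. Vertically: N cosθ − μN sinθ = mg.
Dividing: v² = r g (sinθ + μcosθ)/(cosθ − μsinθ).
sinθ + μcosθ = 0.1676 + 0.659×0.9859 = 0.8173; cosθ − μsinθ = 0.9859 − 0.659×0.1676 = 0.8754.
v² = 86.9 × 9.8 × 0.8173/0.8754 = 795.1 m²/s², so v = 28.20 m/s.

28.2 m/s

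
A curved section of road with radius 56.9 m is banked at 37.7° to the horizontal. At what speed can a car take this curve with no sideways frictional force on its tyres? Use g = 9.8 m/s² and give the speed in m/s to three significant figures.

20.8 m/s

On a frictionless banked curve, N sinθ = mv²/r and N cosθ = mg, so tanθ = v²/(rg).
v = √(r g tanθ) = √(56.9 × 9.8 × tan 37.7°) = √(56.9 × 9.8 × 0.7729) = √431.0 = 20.76 m/s.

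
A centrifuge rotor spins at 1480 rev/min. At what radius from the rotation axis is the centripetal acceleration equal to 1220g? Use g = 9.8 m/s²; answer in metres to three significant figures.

ω = 1480 rev/min × 2π/60 = 155.0 rad/s.
a_c = ω²r = 1220g ⇒ r = 1220 × 9.8 / (155.0)² = 11960/24020 = 0.4977 m.

0.498 m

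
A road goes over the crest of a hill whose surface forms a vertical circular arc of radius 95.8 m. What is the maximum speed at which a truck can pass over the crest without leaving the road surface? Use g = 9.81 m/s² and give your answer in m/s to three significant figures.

At the crest the centre of the circle is below the truck, so the net downward (centripetal) force is mg − N = mv²/r.
The truck leaves the road when N → 0, giving v_max = √(g r) = √(9.81 × 95.8) = 30.66 m/s.

30.7 m/s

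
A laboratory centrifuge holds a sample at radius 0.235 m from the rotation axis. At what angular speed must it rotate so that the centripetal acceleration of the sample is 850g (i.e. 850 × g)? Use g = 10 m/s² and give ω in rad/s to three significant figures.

Centripetal acceleration a_c = ω²r. Setting ω²r = 850g:
ω = √(850g / r) = √(850 × 10.0 / 0.235) = √36170 = 190.2 rad/s.

190 rad/s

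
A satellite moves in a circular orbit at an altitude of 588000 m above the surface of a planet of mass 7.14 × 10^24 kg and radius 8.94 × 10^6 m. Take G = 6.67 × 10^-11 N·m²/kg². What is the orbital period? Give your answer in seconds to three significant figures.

r = R + h = 8.94 × 10^6 + 588000 = 9.528 × 10^6 m. Gravity provides the centripetal force: G M m / r² = m v² / r ⇒ v = √(GM/r) = 7070 m/s.
T = 2πr/v = 2π × 9.528 × 10^6 / 7070 = 8468 s.

8470 s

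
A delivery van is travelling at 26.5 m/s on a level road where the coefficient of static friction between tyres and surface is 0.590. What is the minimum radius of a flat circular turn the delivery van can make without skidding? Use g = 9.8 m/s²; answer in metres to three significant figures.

121 m

At the limit, μ_s m g = m v²/r, so r_min = v²/(μ_s g) = (26.5)²/(0.590 × 9.8) = 702.2/5.782 = 121.5 m.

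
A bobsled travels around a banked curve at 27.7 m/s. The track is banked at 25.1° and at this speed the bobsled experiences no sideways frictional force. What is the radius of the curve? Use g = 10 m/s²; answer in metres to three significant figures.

Frictionless banking: tanθ = v²/(rg), so r = v²/(g tanθ).
r = (27.7)²/(10.0 × tan 25.1°) = 767.3/(10.0 × 0.4684) = 767.3/4.684 = 163.8 m.

164 m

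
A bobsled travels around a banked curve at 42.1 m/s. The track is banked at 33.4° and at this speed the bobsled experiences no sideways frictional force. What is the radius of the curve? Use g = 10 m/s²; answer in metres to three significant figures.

269 m

Frictionless banking: tanθ = v²/(rg), so r = v²/(g tanθ).
r = (42.1)²/(10.0 × tan 33.4°) = 1772/(10.0 × 0.6594) = 1772/6.594 = 268.8 m.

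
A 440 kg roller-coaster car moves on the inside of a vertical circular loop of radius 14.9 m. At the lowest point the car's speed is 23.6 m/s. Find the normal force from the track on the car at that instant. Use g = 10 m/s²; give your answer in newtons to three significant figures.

At the lowest point, N points up (toward the centre) and the weight mg points down (away from the centre), so the net inward force is N − mg = mv²/r.
N = m(v²/r + g) = 440 × ((23.6)²/14.9 + 10.0) = 440 × (37.38 + 10.0) = 440 × 47.38 = 20850 N.

20800 N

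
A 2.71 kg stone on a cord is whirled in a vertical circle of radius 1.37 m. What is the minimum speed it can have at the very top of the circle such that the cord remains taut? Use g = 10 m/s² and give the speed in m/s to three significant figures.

At the highest point the centre is directly below, so both the weight and T act inward: T + mg = mv²/r.
At minimum speed T → 0, so mg = mv_min²/r ⇒ v_min = √(g r) = √(10.0 × 1.37) = 3.701 m/s.

3.70 m/s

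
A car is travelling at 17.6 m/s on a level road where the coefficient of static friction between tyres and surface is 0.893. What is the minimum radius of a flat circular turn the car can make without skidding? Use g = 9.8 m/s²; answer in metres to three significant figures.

At the limit, μ_s m g = m v²/r, so r_min = v²/(μ_s g) = (17.6)²/(0.893 × 9.8) = 309.8/8.751 = 35.40 m.

35.4 m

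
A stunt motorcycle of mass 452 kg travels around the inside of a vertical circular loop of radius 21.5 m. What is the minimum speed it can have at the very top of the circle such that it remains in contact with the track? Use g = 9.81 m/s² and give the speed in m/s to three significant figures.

At the top, both weight mg and N point toward the centre: N + mg = mv²/r.
At minimum speed N → 0, so mg = mv_min²/r ⇒ v_min = √(g r) = √(9.81 × 21.5) = 14.52 m/s.

14.5 m/s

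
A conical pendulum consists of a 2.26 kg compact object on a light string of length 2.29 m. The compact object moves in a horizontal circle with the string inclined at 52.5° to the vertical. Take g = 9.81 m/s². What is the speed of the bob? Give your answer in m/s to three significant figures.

4.82 m/s

The radius of the circle is r = L sinθ = 2.29 × sin 52.5° = 1.817 m.
Horizontally T sinθ = mv²/r and vertically T cosθ = mg, so tanθ = v²/(rg).
v = √(r g tanθ) = √(1.817 × 9.81 × 1.303) = √23.23 = 4.819 m/s.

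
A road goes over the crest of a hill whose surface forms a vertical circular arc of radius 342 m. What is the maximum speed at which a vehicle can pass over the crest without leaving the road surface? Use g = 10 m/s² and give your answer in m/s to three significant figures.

At the crest the centre of the circle is below the vehicle, so the net downward (centripetal) force is mg − N = mv²/r.
The vehicle leaves the road when N → 0, giving v_max = √(g r) = √(10.0 × 342) = 58.48 m/s.

58.5 m/s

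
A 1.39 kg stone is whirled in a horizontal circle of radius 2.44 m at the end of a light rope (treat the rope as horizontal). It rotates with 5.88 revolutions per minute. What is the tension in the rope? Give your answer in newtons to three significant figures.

1.29 N

ω = 5.88 rev/min × 2π/60 = 0.6158 rad/s, so v = ωr = 0.6158 × 2.44 = 1.502 m/s.
The tension is the only horizontal force, so it supplies the full centripetal force: T = m v²/r = 1.39 × (1.502)²/2.44 = 1.39 × 2.257/2.44 = 1.286 N.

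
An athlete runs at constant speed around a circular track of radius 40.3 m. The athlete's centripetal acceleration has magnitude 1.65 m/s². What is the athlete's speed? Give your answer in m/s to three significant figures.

8.15 m/s

a_c = v²/r ⇒ v = √(a_c · r) = √(1.65 × 40.3) = √66.49 = 8.154 m/s.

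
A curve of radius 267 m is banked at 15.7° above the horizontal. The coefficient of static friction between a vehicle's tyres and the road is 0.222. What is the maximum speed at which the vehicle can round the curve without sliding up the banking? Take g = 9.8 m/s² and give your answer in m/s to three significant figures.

At the maximum speed, friction acts down the slope at its limiting value f = μN. Radially (horizontal, toward centre): N sinθ + μN cosθ = mv²/r. Vertically: N cosθ − μN sinθ = mg.
Dividing: v² = r g (sinθ + μcosθ)/(cosθ − μsinθ).
sinθ + μcosθ = 0.2706 + 0.222×0.9627 = 0.4843; cosθ − μsinθ = 0.9627 − 0.222×0.2706 = 0.9026.
v² = 267 × 9.8 × 0.4843/0.9026 = 1404 m²/s², so v = 37.47 m/s.

37.5 m/s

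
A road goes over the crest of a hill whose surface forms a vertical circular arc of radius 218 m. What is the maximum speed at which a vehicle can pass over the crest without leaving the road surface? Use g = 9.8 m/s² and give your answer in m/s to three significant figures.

46.2 m/s

At the crest the centre of the circle is below the vehicle, so the net downward (centripetal) force is mg − N = mv²/r.
The vehicle leaves the road when N → 0, giving v_max = √(g r) = √(9.8 × 218) = 46.22 m/s.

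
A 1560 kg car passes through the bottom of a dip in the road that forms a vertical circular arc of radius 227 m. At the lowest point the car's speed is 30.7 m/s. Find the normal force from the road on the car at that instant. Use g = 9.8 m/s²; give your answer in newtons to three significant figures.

21800 N

At the lowest point, N points up (toward the centre) and the weight mg points down (away from the centre), so the net inward force is N − mg = mv²/r.
N = m(v²/r + g) = 1560 × ((30.7)²/227 + 9.8) = 1560 × (4.152 + 9.8) = 1560 × 13.95 = 21770 N.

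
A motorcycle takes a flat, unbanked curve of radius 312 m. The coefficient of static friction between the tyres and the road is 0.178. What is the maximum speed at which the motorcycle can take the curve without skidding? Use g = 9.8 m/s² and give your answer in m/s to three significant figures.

23.3 m/s

Friction provides the centripetal force on a flat curve. At maximum speed it is at its limiting value: μ_s m g = m v²/r.
Mass cancels: v_max = √(μ_s g r) = √(0.178 × 9.8 × 312) = √544.3 = 23.33 m/s.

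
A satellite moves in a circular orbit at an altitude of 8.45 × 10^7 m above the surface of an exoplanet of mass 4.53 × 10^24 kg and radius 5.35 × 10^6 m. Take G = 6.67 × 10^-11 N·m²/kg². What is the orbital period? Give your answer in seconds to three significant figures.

308000 s

r = R + h = 5.35 × 10^6 + 8.45 × 10^7 = 8.985 × 10^7 m. Gravity provides the centripetal force: G M m / r² = m v² / r ⇒ v = √(GM/r) = 1834 m/s.
T = 2πr/v = 2π × 8.985 × 10^7 / 1834 = 307900 s.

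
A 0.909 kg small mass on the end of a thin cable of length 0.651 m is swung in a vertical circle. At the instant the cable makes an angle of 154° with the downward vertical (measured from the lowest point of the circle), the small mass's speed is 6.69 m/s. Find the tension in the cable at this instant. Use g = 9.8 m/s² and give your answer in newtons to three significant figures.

Take the radial direction toward the centre of the circle as positive. The component of the weight along the string toward the centre is −mg cos φ (φ measured from the bottom), so Newton's second law along the string gives T − mg cos φ = m v²/r.
cos 154° = -0.8988, so T = m(v²/r + g cos φ) = 0.909 × ((6.69)²/0.651 + 9.8 × -0.8988) = 0.909 × (68.75 + (-8.808)) = 0.909 × 59.94 = 54.49 N.

54.5 N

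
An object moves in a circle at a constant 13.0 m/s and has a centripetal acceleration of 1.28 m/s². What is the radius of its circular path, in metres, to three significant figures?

a_c = v²/r ⇒ r = v²/a_c = (13.0)²/1.28 = 169.0/1.28 = 132.0 m.

132 m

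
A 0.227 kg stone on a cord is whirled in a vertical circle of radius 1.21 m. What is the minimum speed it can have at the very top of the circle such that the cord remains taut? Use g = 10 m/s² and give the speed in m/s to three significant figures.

3.48 m/s

At the highest point the centre is directly below, so both the weight and T act inward: T + mg = mv²/r.
At minimum speed T → 0, so mg = mv_min²/r ⇒ v_min = √(g r) = √(10.0 × 1.21) = 3.479 m/s.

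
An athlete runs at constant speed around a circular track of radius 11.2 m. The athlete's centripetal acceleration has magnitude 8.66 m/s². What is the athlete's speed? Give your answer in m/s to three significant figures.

a_c = v²/r ⇒ v = √(a_c · r) = √(8.66 × 11.2) = √96.99 = 9.848 m/s.

9.85 m/s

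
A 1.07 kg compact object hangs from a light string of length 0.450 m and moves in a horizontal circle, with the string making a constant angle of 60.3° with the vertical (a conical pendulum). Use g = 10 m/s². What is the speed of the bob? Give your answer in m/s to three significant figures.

2.62 m/s

The radius of the circle is r = L sinθ = 0.450 × sin 60.3° = 0.3909 m.
Horizontally T sinθ = mv²/r and vertically T cosθ = mg, so tanθ = v²/(rg).
v = √(r g tanθ) = √(0.3909 × 10.0 × 1.753) = √6.853 = 2.618 m/s.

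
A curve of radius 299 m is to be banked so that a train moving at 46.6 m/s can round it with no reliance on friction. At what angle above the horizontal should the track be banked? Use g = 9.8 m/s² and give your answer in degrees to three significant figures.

For a frictionless banked turn: horizontally N sinθ = mv²/r and vertically N cosθ = mg.
Dividing: tanθ = v²/(r g) = (46.6)²/(299 × 9.8) = 2172/2930 = 0.7411.
θ = arctan(0.7411) = 36.54°.

36.5°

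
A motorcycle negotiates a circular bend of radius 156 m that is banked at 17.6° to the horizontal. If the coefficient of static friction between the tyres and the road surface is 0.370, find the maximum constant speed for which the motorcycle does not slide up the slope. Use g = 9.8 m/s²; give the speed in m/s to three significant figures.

At the maximum speed, friction acts down the slope at its limiting value f = μN. Radially (horizontal, toward centre): N sinθ + μN cosθ = mv²/r. Vertically: N cosθ − μN sinθ = mg.
Dividing: v² = r g (sinθ + μcosθ)/(cosθ − μsinθ).
sinθ + μcosθ = 0.3024 + 0.370×0.9532 = 0.6551; cosθ − μsinθ = 0.9532 − 0.370×0.3024 = 0.8413.
v² = 156 × 9.8 × 0.6551/0.8413 = 1190 m²/s², so v = 34.50 m/s.

34.5 m/s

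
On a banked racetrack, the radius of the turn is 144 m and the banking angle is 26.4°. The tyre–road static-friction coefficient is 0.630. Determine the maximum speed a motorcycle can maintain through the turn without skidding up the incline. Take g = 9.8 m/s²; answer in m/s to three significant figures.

48.1 m/s

At the maximum speed, friction acts down the slope at its limiting value f = μN. Radially (horizontal, toward centre): N sinθ + μN cosθ = mv²/r. Vertically: N cosθ − μN sinθ = mg.
Dividing: v² = r g (sinθ + μcosθ)/(cosθ − μsinθ).
sinθ + μcosθ = 0.4446 + 0.630×0.8957 = 1.009; cosθ − μsinθ = 0.8957 − 0.630×0.4446 = 0.6156.
v² = 144 × 9.8 × 1.009/0.6156 = 2313 m²/s², so v = 48.09 m/s.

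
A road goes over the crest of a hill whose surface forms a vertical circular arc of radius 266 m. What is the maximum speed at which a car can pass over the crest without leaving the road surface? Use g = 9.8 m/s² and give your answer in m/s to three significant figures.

51.1 m/s

At the crest the centre of the circle is below the car, so the net downward (centripetal) force is mg − N = mv²/r.
The car leaves the road when N → 0, giving v_max = √(g r) = √(9.8 × 266) = 51.06 m/s.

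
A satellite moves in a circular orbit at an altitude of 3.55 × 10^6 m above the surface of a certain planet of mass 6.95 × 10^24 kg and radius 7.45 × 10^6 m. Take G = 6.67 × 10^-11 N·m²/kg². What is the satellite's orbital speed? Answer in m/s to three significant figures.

Orbital radius r = R + h = 7.45 × 10^6 + 3.55 × 10^6 = 1.100 × 10^7 m.
Gravity supplies the centripetal force: G M m / r² = m v² / r, so v = √(GM/r).
v = √(6.67 × 10^-11 × 6.95 × 10^24 / 1.100 × 10^7) = √(4.214 × 10^7) = 6492 m/s.

6490 m/s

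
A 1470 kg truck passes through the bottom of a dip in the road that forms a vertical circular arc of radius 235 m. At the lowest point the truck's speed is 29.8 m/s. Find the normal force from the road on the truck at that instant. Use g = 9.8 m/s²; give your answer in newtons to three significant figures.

20000 N

At the lowest point, N points up (toward the centre) and the weight mg points down (away from the centre), so the net inward force is N − mg = mv²/r.
N = m(v²/r + g) = 1470 × ((29.8)²/235 + 9.8) = 1470 × (3.779 + 9.8) = 1470 × 13.58 = 19960 N.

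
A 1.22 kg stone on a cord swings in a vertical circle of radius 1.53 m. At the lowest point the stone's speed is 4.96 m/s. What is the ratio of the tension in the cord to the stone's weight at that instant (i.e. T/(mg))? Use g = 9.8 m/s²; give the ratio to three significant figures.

2.64

At the bottom, T − mg = mv²/r, so T = m(v²/r + g) and T/(mg) = v²/(rg) + 1 = (4.96)²/(1.53 × 9.8) + 1 = 1.641 + 1 = 2.641.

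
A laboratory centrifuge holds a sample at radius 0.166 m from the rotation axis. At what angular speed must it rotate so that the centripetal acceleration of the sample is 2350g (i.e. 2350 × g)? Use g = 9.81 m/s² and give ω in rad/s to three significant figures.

373 rad/s

Centripetal acceleration a_c = ω²r. Setting ω²r = 2350g:
ω = √(2350g / r) = √(2350 × 9.81 / 0.166) = √138900 = 372.7 rad/s.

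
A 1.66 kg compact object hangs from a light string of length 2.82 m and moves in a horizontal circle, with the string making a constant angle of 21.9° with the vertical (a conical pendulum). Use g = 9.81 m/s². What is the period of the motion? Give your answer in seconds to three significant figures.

3.24 s

r = L sinθ = 1.052 m. From T sinθ = mω²r and T cosθ = mg: tanθ = ω²r/g, so ω² = g tanθ / r = g/(L cosθ).
ω = √(g/(L cosθ)) = √(9.81/(2.82 × 0.9278)) = √3.749 = 1.936 rad/s.
Period = 2π/ω = 3.245 s.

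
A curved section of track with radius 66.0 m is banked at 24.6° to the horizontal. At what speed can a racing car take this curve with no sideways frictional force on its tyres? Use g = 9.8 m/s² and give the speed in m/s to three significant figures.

On a frictionless banked curve, N sinθ = mv²/r and N cosθ = mg, so tanθ = v²/(rg).
v = √(r g tanθ) = √(66.0 × 9.8 × tan 24.6°) = √(66.0 × 9.8 × 0.4578) = √296.1 = 17.21 m/s.

17.2 m/s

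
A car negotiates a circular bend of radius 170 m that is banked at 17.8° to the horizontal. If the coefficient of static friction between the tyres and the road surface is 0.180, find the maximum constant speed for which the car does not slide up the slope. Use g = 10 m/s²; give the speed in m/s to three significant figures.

At the maximum speed, friction acts down the slope at its limiting value f = μN. Radially (horizontal, toward centre): N sinθ + μN cosθ = mv²/r. Vertically: N cosθ − μN sinθ = mg.
Dividing: v² = r g (sinθ + μcosθ)/(cosθ − μsinθ).
sinθ + μcosθ = 0.3057 + 0.180×0.9521 = 0.4771; cosθ − μsinθ = 0.9521 − 0.180×0.3057 = 0.8971.
v² = 170 × 10.0 × 0.4771/0.8971 = 904.1 m²/s², so v = 30.07 m/s.

30.1 m/s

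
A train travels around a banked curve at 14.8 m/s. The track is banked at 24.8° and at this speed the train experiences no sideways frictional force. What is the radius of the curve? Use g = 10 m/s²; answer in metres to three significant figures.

Frictionless banking: tanθ = v²/(rg), so r = v²/(g tanθ).
r = (14.8)²/(10.0 × tan 24.8°) = 219.0/(10.0 × 0.4621) = 219.0/4.621 = 47.40 m.

47.4 m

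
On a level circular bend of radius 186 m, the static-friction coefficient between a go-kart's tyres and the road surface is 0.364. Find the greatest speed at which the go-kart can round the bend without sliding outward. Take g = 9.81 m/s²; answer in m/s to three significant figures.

25.8 m/s

On a flat curve, static friction is the only horizontal force, so it must supply the full centripetal force: μ_s m g = m v²/r.
Mass cancels: v_max = √(μ_s g r) = √(0.364 × 9.81 × 186) = √664.2 = 25.77 m/s.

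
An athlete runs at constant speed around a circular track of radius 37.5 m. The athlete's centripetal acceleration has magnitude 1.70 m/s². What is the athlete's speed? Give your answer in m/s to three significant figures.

a_c = v²/r ⇒ v = √(a_c · r) = √(1.70 × 37.5) = √63.75 = 7.984 m/s.

7.98 m/s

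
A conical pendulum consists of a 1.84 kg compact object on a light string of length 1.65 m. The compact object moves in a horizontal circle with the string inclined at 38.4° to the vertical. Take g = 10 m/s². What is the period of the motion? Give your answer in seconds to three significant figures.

r = L sinθ = 1.025 m. From T sinθ = mω²r and T cosθ = mg: tanθ = ω²r/g, so ω² = g tanθ / r = g/(L cosθ).
ω = √(g/(L cosθ)) = √(10.0/(1.65 × 0.7837)) = √7.733 = 2.781 rad/s.
Period = 2π/ω = 2.259 s.

2.26 s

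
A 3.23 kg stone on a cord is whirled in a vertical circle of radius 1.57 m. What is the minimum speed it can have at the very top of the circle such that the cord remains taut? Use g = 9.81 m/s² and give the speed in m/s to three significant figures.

3.92 m/s

At the highest point the centre is directly below, so both the weight and T act inward: T + mg = mv²/r.
At minimum speed T → 0, so mg = mv_min²/r ⇒ v_min = √(g r) = √(9.81 × 1.57) = 3.924 m/s.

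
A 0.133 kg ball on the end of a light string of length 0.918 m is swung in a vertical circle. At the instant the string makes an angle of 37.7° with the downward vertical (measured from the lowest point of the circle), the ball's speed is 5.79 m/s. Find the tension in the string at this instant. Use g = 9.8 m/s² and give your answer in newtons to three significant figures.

Take the radial direction toward the centre of the circle as positive. The component of the weight along the string toward the centre is −mg cos φ (φ measured from the bottom), so Newton's second law along the string gives T − mg cos φ = m v²/r.
cos 37.7° = 0.7912, so T = m(v²/r + g cos φ) = 0.133 × ((5.79)²/0.918 + 9.8 × 0.7912) = 0.133 × (36.52 + (7.754)) = 0.133 × 44.27 = 5.888 N.

5.89 N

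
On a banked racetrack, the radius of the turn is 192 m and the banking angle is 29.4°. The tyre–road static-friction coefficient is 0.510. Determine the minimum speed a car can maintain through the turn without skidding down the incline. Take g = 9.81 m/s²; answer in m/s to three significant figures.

8.84 m/s

At the minimum speed, friction acts up the slope at its limiting value f = μN. Radially (horizontal, toward centre): N sinθ − μN cosθ = mv²/r. Vertically: N cosθ + μN sinθ = mg.
Dividing: v² = r g (sinθ − μcosθ)/(cosθ + μsinθ).
sinθ − μcosθ = 0.4909 − 0.510×0.8712 = 0.04658; cosθ + μsinθ = 0.8712 + 0.510×0.4909 = 1.122.
v² = 192 × 9.81 × 0.04658/1.122 = 78.23 m²/s², so v = 8.845 m/s.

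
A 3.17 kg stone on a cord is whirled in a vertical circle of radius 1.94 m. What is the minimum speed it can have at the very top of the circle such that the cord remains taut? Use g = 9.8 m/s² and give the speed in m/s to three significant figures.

At the top, both weight mg and T point toward the centre: T + mg = mv²/r.
At minimum speed T → 0, so mg = mv_min²/r ⇒ v_min = √(g r) = √(9.8 × 1.94) = 4.360 m/s.

4.36 m/s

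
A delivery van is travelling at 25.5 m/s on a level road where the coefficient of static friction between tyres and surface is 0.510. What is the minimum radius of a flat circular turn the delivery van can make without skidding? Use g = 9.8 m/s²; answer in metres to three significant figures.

130 m

At the limit, μ_s m g = m v²/r, so r_min = v²/(μ_s g) = (25.5)²/(0.510 × 9.8) = 650.2/4.998 = 130.1 m.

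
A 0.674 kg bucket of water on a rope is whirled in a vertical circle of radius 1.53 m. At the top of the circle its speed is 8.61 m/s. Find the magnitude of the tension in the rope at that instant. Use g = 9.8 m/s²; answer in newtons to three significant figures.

At the top, both T and the weight mg point inward (toward the centre), so T + mg = mv²/r.
T = m(v²/r − g) = 0.674 × ((8.61)²/1.53 − 9.8) = 0.674 × (48.45 − 9.8) = 0.674 × 38.65 = 26.05 N.

26.1 N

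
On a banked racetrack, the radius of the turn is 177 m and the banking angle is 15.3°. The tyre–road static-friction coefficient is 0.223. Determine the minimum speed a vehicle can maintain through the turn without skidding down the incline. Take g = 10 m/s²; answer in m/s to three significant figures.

9.18 m/s

At the minimum speed, friction acts up the slope at its limiting value f = μN. Radially (horizontal, toward centre): N sinθ − μN cosθ = mv²/r. Vertically: N cosθ + μN sinθ = mg.
Dividing: v² = r g (sinθ − μcosθ)/(cosθ + μsinθ).
sinθ − μcosθ = 0.2639 − 0.223×0.9646 = 0.04878; cosθ + μsinθ = 0.9646 + 0.223×0.2639 = 1.023.
v² = 177 × 10.0 × 0.04878/1.023 = 84.36 m²/s², so v = 9.185 m/s.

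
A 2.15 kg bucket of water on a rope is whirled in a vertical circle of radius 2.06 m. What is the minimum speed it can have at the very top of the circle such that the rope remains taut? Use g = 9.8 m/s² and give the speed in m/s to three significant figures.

At the highest point the centre is directly below, so both the weight and T act inward: T + mg = mv²/r.
At minimum speed T → 0, so mg = mv_min²/r ⇒ v_min = √(g r) = √(9.8 × 2.06) = 4.493 m/s.

4.49 m/s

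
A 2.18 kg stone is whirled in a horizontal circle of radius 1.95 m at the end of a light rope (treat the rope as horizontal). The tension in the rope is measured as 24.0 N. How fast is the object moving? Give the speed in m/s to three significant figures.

4.63 m/s

T = m v²/r ⇒ v = √(T r / m) = √(24.0 × 1.95 / 2.18) = √21.47 = 4.633 m/s.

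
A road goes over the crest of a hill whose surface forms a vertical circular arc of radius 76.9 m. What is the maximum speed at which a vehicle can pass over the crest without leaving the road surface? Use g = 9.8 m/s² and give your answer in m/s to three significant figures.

At the crest the centre of the circle is below the vehicle, so the net downward (centripetal) force is mg − N = mv²/r.
The vehicle leaves the road when N → 0, giving v_max = √(g r) = √(9.8 × 76.9) = 27.45 m/s.

27.5 m/s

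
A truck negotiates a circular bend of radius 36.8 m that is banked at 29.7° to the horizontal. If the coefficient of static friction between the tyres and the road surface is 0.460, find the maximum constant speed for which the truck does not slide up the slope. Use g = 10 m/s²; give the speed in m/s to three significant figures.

22.7 m/s

At the maximum speed, friction acts down the slope at its limiting value f = μN. Radially (horizontal, toward centre): N sinθ + μN cosθ = mv²/r. Vertically: N cosθ − μN sinθ = mg.
Dividing: v² = r g (sinθ + μcosθ)/(cosθ − μsinθ).
sinθ + μcosθ = 0.4955 + 0.460×0.8686 = 0.8950; cosθ − μsinθ = 0.8686 − 0.460×0.4955 = 0.6407.
v² = 36.8 × 10.0 × 0.8950/0.6407 = 514.1 m²/s², so v = 22.67 m/s.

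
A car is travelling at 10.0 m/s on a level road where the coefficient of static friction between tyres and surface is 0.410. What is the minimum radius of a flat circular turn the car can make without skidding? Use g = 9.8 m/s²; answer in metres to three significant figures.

24.9 m

At the limit, μ_s m g = m v²/r, so r_min = v²/(μ_s g) = (10.0)²/(0.410 × 9.8) = 100.0/4.018 = 24.89 m.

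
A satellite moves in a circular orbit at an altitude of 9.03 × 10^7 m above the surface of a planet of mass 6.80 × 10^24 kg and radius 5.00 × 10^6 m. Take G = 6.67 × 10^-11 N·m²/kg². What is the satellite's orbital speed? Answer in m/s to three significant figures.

2180 m/s

Orbital radius r = R + h = 5.00 × 10^6 + 9.03 × 10^7 = 9.530 × 10^7 m.
Gravity supplies the centripetal force: G M m / r² = m v² / r, so v = √(GM/r).
v = √(6.67 × 10^-11 × 6.80 × 10^24 / 9.530 × 10^7) = √(4.759 × 10^6) = 2182 m/s.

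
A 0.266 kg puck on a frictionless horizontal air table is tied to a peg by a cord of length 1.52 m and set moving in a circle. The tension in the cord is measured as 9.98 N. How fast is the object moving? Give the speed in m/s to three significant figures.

7.55 m/s

T = m v²/r ⇒ v = √(T r / m) = √(9.98 × 1.52 / 0.266) = √57.03 = 7.552 m/s.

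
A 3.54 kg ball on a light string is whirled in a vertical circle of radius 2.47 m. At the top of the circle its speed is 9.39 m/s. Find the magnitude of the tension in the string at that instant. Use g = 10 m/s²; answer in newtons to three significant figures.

At the top, both T and the weight mg point inward (toward the centre), so T + mg = mv²/r.
T = m(v²/r − g) = 3.54 × ((9.39)²/2.47 − 10.0) = 3.54 × (35.70 − 10.0) = 3.54 × 25.70 = 90.97 N.

91.0 N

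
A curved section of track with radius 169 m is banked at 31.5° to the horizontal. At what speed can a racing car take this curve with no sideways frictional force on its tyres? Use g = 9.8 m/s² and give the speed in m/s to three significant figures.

On a frictionless banked curve, N sinθ = mv²/r and N cosθ = mg, so tanθ = v²/(rg).
v = √(r g tanθ) = √(169 × 9.8 × tan 31.5°) = √(169 × 9.8 × 0.6128) = √1015 = 31.86 m/s.

31.9 m/s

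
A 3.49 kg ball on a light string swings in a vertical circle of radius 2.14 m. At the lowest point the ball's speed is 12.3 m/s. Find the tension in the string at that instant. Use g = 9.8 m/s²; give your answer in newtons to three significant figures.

At the lowest point, T points up (toward the centre) and the weight mg points down (away from the centre), so the net inward force is T − mg = mv²/r.
T = m(v²/r + g) = 3.49 × ((12.3)²/2.14 + 9.8) = 3.49 × (70.70 + 9.8) = 3.49 × 80.50 = 280.9 N.

281 N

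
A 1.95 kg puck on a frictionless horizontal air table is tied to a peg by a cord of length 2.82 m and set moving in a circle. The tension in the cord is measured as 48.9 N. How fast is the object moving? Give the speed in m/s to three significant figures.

8.41 m/s

T = m v²/r ⇒ v = √(T r / m) = √(48.9 × 2.82 / 1.95) = √70.72 = 8.409 m/s.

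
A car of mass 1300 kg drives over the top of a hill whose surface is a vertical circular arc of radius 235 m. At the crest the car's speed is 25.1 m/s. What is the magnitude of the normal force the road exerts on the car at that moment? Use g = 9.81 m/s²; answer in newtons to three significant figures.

9270 N

At the crest the centripetal acceleration points downward (toward the centre of the arc), so mg − N = mv²/r.
N = m(g − v²/r) = 1300 × (9.81 − (25.1)²/235) = 1300 × (9.81 − 2.681) = 1300 × 7.129 = 9268 N.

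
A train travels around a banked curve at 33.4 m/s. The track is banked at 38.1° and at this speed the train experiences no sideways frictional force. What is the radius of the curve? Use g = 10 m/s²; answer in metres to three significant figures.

Frictionless banking: tanθ = v²/(rg), so r = v²/(g tanθ).
r = (33.4)²/(10.0 × tan 38.1°) = 1116/(10.0 × 0.7841) = 1116/7.841 = 142.3 m.

142 m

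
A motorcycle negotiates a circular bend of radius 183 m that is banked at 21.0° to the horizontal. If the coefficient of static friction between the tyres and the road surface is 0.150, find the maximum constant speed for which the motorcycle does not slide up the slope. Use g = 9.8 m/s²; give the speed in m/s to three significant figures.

At the maximum speed, friction acts down the slope at its limiting value f = μN. Radially (horizontal, toward centre): N sinθ + μN cosθ = mv²/r. Vertically: N cosθ − μN sinθ = mg.
Dividing: v² = r g (sinθ + μcosθ)/(cosθ − μsinθ).
sinθ + μcosθ = 0.3584 + 0.150×0.9336 = 0.4984; cosθ − μsinθ = 0.9336 − 0.150×0.3584 = 0.8798.
v² = 183 × 9.8 × 0.4984/0.8798 = 1016 m²/s², so v = 31.87 m/s.

31.9 m/s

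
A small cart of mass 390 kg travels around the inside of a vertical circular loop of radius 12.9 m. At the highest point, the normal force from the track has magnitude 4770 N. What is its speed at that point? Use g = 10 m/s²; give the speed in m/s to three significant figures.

16.9 m/s

At the top, N + mg = mv²/r, so v = √(r(N/m + g)) = √(12.9 × (4770/390 + 10.0)) = √(12.9 × 22.23) = √286.8 = 16.93 m/s.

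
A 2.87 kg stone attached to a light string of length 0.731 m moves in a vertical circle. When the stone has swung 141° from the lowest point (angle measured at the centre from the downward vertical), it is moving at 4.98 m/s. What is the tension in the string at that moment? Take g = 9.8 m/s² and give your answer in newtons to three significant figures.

75.5 N

Take the radial direction toward the centre of the circle as positive. The component of the weight along the string toward the centre is −mg cos φ (φ measured from the bottom), so Newton's second law along the string gives T − mg cos φ = m v²/r.
cos 141° = -0.7771, so T = m(v²/r + g cos φ) = 2.87 × ((4.98)²/0.731 + 9.8 × -0.7771) = 2.87 × (33.93 + (-7.616)) = 2.87 × 26.31 = 75.51 N.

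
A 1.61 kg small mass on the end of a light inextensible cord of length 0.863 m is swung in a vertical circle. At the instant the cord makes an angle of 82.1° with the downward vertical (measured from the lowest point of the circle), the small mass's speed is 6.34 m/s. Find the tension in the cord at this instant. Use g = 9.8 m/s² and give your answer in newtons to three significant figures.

Take the radial direction toward the centre of the circle as positive. The component of the weight along the string toward the centre is −mg cos φ (φ measured from the bottom), so Newton's second law along the string gives T − mg cos φ = m v²/r.
cos 82.1° = 0.1374, so T = m(v²/r + g cos φ) = 1.61 × ((6.34)²/0.863 + 9.8 × 0.1374) = 1.61 × (46.58 + (1.347)) = 1.61 × 47.92 = 77.16 N.

77.2 N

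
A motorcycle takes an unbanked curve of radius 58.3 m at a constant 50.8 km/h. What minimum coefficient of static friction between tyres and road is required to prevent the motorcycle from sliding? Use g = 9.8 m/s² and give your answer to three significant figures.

0.349

v = 50.8/3.6 = 14.11 m/s.
Friction provides the centripetal force: μ_s m g = m v²/r, so μ_s = v²/(g r) = (14.11)²/(9.8 × 58.3) = 199.1/571.3 = 0.3485.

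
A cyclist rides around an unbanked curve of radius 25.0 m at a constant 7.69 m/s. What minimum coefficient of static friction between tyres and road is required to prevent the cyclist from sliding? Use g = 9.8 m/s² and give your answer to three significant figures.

Friction provides the centripetal force: μ_s m g = m v²/r, so μ_s = v²/(g r) = (7.690)²/(9.8 × 25.0) = 59.14/245.0 = 0.2414.

0.241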